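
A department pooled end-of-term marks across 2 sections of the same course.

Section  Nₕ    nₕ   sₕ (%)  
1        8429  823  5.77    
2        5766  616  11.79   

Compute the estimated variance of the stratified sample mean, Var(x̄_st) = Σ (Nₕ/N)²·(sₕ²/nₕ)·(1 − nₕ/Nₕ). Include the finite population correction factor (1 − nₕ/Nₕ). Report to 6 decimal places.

N = 14195. Term for each stratum: Wₕ²sₕ²/nₕ·(1−nₕ/Nₕ).
Var(x̄_st) = 0.012871032 + 0.033255078 = 0.046126110 → 0.046126.

0.046126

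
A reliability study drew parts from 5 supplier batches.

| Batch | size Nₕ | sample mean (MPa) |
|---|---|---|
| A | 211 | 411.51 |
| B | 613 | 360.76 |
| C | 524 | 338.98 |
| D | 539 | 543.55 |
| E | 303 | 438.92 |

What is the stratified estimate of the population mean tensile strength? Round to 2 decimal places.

x̄_st = (Σ Nₕx̄ₕ) / (Σ Nₕ) = (211·411.51 + 613·360.76 + 524·338.98 + 539·543.55 + 303·438.92) / 2190
= 911566.22 / 2190 = 416.2403... → 416.24.

416.24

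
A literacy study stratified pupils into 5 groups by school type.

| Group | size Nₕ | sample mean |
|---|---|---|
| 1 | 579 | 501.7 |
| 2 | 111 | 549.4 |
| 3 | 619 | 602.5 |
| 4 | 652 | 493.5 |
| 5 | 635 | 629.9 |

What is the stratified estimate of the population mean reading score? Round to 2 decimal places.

557.07

N = 579 + 111 + 619 + 652 + 635 = 2596.
Weight each subgroup mean by Nₕ/N and sum.
Σ Nₕx̄ₕ = 579·501.7 + 111·549.4 + 619·602.5 + 652·493.5 + 635·629.9 = 290484.3 + 60983.4 + 372947.5 + 321762 + 399986.5 = 1446163.7.
Divide by N: 1446163.7 / 2596 = 557.0738... → 557.07.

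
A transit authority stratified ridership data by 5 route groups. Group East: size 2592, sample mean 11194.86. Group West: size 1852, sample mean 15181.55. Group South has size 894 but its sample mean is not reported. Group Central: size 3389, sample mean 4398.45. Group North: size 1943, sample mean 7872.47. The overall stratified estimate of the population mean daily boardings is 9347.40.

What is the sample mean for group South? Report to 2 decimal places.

N = 2592 + 1852 + 894 + 3389 + 1943 = 10670.
Overall total = μ·N = 9347.40·10670 = 99736758.
Subtract the known strata: 2592·11194.86 + 1852·15181.55 + 3389·4398.45 + 1943·7872.47 = 87335863.98.
Remaining total for group South: 99736758 − 87335863.98 = 12400894.02.
Divide by its size: 12400894.02 / 894 = 13871.2461... → 13871.25.

13871.25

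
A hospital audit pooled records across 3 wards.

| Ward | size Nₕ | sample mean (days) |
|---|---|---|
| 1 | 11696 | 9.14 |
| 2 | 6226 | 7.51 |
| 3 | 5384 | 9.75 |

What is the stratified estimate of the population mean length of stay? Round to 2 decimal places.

x̄_st = (Σ Nₕx̄ₕ) / (Σ Nₕ) = (11696·9.14 + 6226·7.51 + 5384·9.75) / 23306
= 206152.7 / 23306 = 8.8455... → 8.85.

8.85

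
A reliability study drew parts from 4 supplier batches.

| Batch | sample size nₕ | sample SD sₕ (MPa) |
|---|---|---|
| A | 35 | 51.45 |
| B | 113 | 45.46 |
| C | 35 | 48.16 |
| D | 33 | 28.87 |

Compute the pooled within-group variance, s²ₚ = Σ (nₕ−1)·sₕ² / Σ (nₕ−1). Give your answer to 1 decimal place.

A: (35−1)·51.45² = 34·2647.1025 = 90001.485
B: (113−1)·45.46² = 112·2066.6116 = 231460.4992
C: (35−1)·48.16² = 34·2319.3856 = 78859.1104
D: (33−1)·28.87² = 32·833.4769 = 26671.2608
Numerator = 426992.3554; denominator = Σ(nₕ−1) = 212.
s²ₚ = 426992.3554/212 = 2014.115... → 2014.1.

2014.1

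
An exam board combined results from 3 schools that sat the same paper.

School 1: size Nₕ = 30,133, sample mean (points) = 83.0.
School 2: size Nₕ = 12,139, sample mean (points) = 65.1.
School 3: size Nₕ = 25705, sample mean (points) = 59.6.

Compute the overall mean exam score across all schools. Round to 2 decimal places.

x̄_st = (Σ Nₕx̄ₕ) / (Σ Nₕ) = (30133·83.0 + 12139·65.1 + 25705·59.6) / 67977
= 4823305.9 / 67977 = 70.9550... → 70.95.

70.95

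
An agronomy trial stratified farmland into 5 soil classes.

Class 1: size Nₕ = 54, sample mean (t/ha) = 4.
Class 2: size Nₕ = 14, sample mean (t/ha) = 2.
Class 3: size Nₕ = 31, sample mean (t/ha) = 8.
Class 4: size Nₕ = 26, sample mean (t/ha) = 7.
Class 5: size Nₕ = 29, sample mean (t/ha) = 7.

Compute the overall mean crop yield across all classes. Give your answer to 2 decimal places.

N = 54 + 14 + 31 + 26 + 29 = 154.
Overall mean = Σ (Nₕ/N)·x̄ₕ — weight by population share, not a simple average.
Σ Nₕx̄ₕ = 54·4 + 14·2 + 31·8 + 26·7 + 29·7 = 216 + 28 + 248 + 182 + 203 = 877.
Divide by N: 877 / 154 = 5.6948... → 5.69.

5.69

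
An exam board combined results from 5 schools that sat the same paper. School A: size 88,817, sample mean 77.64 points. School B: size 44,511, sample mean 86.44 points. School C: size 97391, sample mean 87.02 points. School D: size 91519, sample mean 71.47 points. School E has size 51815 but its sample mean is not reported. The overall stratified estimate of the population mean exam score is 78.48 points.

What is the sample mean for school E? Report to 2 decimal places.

69.41

Σ Nₕx̄ₕ = N·μ, so 51815·x̄_E = 374053·78.48 − (88817·77.64 + 44511·86.44 + 97391·87.02 + 91519·71.47).
= 29355679.44 − 25759110.47 = 3596568.97.
x̄_E = 3596568.97 / 51815 = 69.4117... → 69.41.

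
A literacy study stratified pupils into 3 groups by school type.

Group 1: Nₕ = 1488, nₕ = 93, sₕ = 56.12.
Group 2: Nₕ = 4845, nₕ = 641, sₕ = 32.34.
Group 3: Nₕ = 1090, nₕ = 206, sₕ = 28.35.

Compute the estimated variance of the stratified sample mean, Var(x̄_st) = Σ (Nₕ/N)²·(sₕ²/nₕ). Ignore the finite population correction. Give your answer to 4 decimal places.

N = 7423; Wₕ = Nₕ/N.
group 1: (1488/7423)²·56.12²/93 = 1.3608157
group 2: (4845/7423)²·32.34²/641 = 0.6951054
group 3: (1090/7423)²·28.35²/206 = 0.0841265
Sum = 2.1400476 → 2.1400.

2.1400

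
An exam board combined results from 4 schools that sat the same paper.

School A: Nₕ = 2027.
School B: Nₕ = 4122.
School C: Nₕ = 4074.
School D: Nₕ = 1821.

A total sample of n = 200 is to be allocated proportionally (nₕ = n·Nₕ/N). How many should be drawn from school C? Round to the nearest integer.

Share of school C = 4074/12044 = 0.33826.
Allocate 200 × 0.33826 = 67.652... → 68.

68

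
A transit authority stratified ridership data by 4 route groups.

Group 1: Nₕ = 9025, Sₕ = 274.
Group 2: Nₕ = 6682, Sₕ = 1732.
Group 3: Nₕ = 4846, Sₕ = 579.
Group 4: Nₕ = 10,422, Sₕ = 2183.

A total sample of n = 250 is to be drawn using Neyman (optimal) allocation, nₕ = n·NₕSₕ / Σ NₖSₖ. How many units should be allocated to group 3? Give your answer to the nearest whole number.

18

1: NₕSₕ = 9025·274 = 2472850
2: NₕSₕ = 6682·1732 = 11573224
3: NₕSₕ = 4846·579 = 2805834
4: NₕSₕ = 10422·2183 = 22751226
Σ NₕSₕ = 39603134.
n_3 = 250·2805834/39603134 = 17.712... → 18.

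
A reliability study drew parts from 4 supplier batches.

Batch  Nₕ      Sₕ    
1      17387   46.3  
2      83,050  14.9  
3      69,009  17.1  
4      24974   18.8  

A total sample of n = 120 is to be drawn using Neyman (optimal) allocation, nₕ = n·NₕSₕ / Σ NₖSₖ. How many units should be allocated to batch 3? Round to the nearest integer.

1: NₕSₕ = 17387·46.3 = 805018.1
2: NₕSₕ = 83050·14.9 = 1237445
3: NₕSₕ = 69009·17.1 = 1180053.9
4: NₕSₕ = 24974·18.8 = 469511.2
Σ NₕSₕ = 3692028.2.
n_3 = 120·1180053.9/3692028.2 = 38.355... → 38.

38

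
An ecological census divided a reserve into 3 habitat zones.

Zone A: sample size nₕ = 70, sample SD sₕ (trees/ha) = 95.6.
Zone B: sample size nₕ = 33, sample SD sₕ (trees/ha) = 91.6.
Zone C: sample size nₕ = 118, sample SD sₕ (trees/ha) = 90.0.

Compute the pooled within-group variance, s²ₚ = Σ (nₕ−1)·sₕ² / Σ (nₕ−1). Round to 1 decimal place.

8471.6

A: (70−1)·95.6² = 69·9139.36 = 630615.84
B: (33−1)·91.6² = 32·8390.56 = 268497.92
C: (118−1)·90.0² = 117·8100 = 947700
Numerator = 1846813.76; denominator = Σ(nₕ−1) = 218.
s²ₚ = 1846813.76/218 = 8471.623... → 8471.6.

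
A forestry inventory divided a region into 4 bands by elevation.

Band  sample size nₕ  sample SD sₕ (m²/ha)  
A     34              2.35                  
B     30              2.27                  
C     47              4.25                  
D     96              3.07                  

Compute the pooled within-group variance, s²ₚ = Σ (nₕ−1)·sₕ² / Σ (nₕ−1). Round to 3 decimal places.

Degrees of freedom: 33 + 29 + 46 + 95 = 203.
Σ(nₕ−1)sₕ² = 33·5.5225 + 29·5.1529 + 46·18.0625 + 95·9.4249 = 2057.9171.
s²ₚ = 2057.9171 / 203 = 10.13752... → 10.138.

10.138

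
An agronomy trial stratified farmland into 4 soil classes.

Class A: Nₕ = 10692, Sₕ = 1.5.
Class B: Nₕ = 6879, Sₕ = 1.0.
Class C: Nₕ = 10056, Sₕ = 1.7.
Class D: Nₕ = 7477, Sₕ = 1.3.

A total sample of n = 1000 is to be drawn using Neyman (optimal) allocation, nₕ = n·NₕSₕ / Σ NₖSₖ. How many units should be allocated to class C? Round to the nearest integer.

A: NₕSₕ = 10692·1.5 = 16038
B: NₕSₕ = 6879·1.0 = 6879
C: NₕSₕ = 10056·1.7 = 17095.2
D: NₕSₕ = 7477·1.3 = 9720.1
Σ NₕSₕ = 49732.3.
n_C = 1000·17095.2/49732.3 = 343.744... → 344.

344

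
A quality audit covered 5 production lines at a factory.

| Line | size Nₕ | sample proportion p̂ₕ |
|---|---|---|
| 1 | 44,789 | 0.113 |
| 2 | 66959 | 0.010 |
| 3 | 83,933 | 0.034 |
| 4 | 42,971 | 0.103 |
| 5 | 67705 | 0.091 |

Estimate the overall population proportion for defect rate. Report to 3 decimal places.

Wₕ = Nₕ/N with N = 306357: 0.1462, 0.2186, 0.2740, 0.1403, 0.2210.
p̂_st = 0.1462·0.113 + 0.2186·0.010 + 0.2740·0.034 + 0.1403·0.103 + 0.2210·0.091 ≈ 0.06258... → 0.063.

0.063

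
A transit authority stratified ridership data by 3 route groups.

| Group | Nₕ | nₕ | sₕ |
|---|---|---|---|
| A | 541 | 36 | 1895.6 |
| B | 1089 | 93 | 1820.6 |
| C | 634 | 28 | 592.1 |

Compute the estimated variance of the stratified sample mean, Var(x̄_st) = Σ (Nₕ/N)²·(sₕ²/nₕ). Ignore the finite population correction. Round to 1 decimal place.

N = 2264; Wₕ = Nₕ/N.
group A: (541/2264)²·1895.6²/36 = 5699.4452
group B: (1089/2264)²·1820.6²/93 = 8246.1085
group C: (634/2264)²·592.1²/28 = 981.8785
Sum = 14927.4322 → 14927.4.

14927.4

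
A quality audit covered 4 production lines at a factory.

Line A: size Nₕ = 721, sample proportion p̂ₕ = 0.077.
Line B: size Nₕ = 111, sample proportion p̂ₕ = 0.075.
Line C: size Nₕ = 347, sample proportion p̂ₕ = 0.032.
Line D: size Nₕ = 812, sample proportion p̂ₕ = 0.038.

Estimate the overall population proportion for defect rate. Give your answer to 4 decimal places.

N = 721 + 111 + 347 + 812 = 1991.
Overall proportion = Σ (Nₕ/N)·p̂ₕ.
Σ Nₕp̂ₕ = 55.517 + 8.325 + 11.104 + 30.856 = 105.802.
105.802 / 1991 = 0.053140... → 0.0531.

0.0531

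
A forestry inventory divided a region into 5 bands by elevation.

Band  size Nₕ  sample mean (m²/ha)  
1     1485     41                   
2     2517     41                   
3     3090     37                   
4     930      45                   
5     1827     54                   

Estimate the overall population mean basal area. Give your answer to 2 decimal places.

42.53

N = 1485 + 2517 + 3090 + 930 + 1827 = 9849.
Overall mean = Σ (Nₕ/N)·x̄ₕ — weight by population share, not a simple average.
Σ Nₕx̄ₕ = 1485·41 + 2517·41 + 3090·37 + 930·45 + 1827·54 = 60885 + 103197 + 114330 + 41850 + 98658 = 418920.
Divide by N: 418920 / 9849 = 42.5343... → 42.53.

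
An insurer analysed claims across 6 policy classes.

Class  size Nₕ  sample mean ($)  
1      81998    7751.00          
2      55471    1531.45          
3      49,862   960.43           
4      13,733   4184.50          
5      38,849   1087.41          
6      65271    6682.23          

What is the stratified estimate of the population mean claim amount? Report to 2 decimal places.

4273.73

N = 305184; weights Wₕ = Nₕ/N = (0.2687, 0.1818, 0.1634, 0.0450, 0.1273, 0.2139).
x̄_st = Σ Wₕ·x̄ₕ = 0.2687·7751.00 + 0.1818·1531.45 + 0.1634·960.43 + 0.0450·4184.50 + 0.1273·1087.41 + 0.2139·6682.23 ≈ 4273.7263...
→ 4273.73.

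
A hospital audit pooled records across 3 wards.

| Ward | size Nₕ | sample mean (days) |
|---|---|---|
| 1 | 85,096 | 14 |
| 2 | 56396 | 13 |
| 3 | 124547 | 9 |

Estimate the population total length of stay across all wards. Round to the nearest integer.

3045415

1: 85096·14 = 1191344
2: 56396·13 = 733148
3: 124547·9 = 1120923
τ̂ = Σ Nₕx̄ₕ = 3045415.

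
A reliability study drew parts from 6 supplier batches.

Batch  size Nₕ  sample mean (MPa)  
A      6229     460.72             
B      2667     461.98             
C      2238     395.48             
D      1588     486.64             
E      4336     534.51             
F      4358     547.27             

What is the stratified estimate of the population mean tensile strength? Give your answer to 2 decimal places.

488.53

N = 21416; weights Wₕ = Nₕ/N = (0.2909, 0.1245, 0.1045, 0.0742, 0.2025, 0.2035).
x̄_st = Σ Wₕ·x̄ₕ = 0.2909·460.72 + 0.1245·461.98 + 0.1045·395.48 + 0.0742·486.64 + 0.2025·534.51 + 0.2035·547.27 ≈ 488.5334...
→ 488.53.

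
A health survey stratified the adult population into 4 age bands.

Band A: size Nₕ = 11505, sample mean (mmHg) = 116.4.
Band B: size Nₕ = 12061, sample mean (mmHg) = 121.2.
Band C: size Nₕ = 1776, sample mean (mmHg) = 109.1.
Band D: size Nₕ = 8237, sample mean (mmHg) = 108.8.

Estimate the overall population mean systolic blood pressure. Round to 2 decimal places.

115.87

N = 11505 + 12061 + 1776 + 8237 = 33579.
The stratified mean weights each stratum mean by its population share Nₕ/N.
Σ Nₕx̄ₕ = 11505·116.4 + 12061·121.2 + 1776·109.1 + 8237·108.8 = 1339182 + 1461793.2 + 193761.6 + 896185.6 = 3890922.4.
Divide by N: 3890922.4 / 33579 = 115.8737... → 115.87.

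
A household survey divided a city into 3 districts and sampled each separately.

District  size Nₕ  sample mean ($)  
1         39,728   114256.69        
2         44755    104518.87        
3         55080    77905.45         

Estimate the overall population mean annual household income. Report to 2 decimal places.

N = 39728 + 44755 + 55080 = 139563.
The stratified mean weights each stratum mean by its population share Nₕ/N.
Σ Nₕx̄ₕ = 39728·114256.69 + 44755·104518.87 + 55080·77905.45 = 4539189780.32 + 4677742026.85 + 4291032186 = 13507963993.17.
Divide by N: 13507963993.17 / 139563 = 96787.5726... → 96787.57.

96787.57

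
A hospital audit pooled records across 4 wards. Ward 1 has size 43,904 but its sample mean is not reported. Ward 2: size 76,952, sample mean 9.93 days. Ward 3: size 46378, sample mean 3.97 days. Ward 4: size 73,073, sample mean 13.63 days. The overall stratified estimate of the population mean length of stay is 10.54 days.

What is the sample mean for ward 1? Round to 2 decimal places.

13.41

Σ Nₕx̄ₕ = N·μ, so 43904·x̄_1 = 240307·10.54 − (76952·9.93 + 46378·3.97 + 73073·13.63).
= 2532835.78 − 1944239.01 = 588596.77.
x̄_1 = 588596.77 / 43904 = 13.4064... → 13.41.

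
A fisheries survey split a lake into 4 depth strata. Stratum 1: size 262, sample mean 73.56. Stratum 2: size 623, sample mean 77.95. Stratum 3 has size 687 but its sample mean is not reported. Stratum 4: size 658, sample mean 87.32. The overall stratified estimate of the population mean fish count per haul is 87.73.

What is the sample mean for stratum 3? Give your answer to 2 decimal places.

N = 262 + 623 + 687 + 658 = 2230.
Overall total = μ·N = 87.73·2230 = 195637.9.
Subtract the known strata: 262·73.56 + 623·77.95 + 658·87.32 = 125292.13.
Remaining total for stratum 3: 195637.9 − 125292.13 = 70345.77.
Divide by its size: 70345.77 / 687 = 102.3956... → 102.40.

102.40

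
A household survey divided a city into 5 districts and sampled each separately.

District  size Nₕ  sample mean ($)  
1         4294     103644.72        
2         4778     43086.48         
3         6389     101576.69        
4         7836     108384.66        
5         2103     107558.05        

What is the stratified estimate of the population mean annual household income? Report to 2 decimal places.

93519.21

x̄_st = (Σ Nₕx̄ₕ) / (Σ Nₕ) = (4294·103644.72 + 4778·43086.48 + 6389·101576.69 + 7836·108384.66 + 2103·107558.05) / 25400
= 2375387876.44 / 25400 = 93519.2077... → 93519.21.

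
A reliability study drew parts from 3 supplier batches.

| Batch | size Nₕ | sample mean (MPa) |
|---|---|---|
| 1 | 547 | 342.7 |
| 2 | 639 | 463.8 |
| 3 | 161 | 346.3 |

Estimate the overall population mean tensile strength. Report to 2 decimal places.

N = 547 + 639 + 161 = 1347.
The stratified mean weights each stratum mean by its population share Nₕ/N.
Σ Nₕx̄ₕ = 547·342.7 + 639·463.8 + 161·346.3 = 187456.9 + 296368.2 + 55754.3 = 539579.4.
Divide by N: 539579.4 / 1347 = 400.5786... → 400.58.

400.58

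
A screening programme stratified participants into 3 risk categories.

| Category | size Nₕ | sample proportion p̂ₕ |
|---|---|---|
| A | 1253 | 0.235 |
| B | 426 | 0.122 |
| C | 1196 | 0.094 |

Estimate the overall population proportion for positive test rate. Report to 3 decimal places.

Wₕ = Nₕ/N with N = 2875: 0.4358, 0.1482, 0.4160.
p̂_st = 0.4358·0.235 + 0.1482·0.122 + 0.4160·0.094 ≈ 0.15960... → 0.160.

0.160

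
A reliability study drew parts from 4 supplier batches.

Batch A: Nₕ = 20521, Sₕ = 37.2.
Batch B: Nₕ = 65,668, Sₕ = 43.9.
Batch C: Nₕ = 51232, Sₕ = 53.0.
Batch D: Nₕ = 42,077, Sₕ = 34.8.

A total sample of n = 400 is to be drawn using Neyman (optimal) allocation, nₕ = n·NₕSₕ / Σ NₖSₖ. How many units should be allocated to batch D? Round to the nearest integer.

75

A: NₕSₕ = 20521·37.2 = 763381.2
B: NₕSₕ = 65668·43.9 = 2882825.2
C: NₕSₕ = 51232·53.0 = 2715296
D: NₕSₕ = 42077·34.8 = 1464279.6
Σ NₕSₕ = 7825782.
n_D = 400·1464279.6/7825782 = 74.844... → 75.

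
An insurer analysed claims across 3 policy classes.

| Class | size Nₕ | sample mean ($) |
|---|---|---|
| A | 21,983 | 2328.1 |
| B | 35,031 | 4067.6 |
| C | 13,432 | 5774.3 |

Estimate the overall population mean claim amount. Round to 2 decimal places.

3850.20

N = 70446; weights Wₕ = Nₕ/N = (0.3121, 0.4973, 0.1907).
x̄_st = Σ Wₕ·x̄ₕ = 0.3121·2328.1 + 0.4973·4067.6 + 0.1907·5774.3 ≈ 3850.1990...
→ 3850.20.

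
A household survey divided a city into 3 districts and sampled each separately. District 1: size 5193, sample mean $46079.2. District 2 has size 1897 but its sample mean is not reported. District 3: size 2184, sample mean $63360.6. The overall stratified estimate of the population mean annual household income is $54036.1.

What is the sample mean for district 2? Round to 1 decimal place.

Σ Nₕx̄ₕ = N·μ, so 1897·x̄_2 = 9274·54036.1 − (5193·46079.2 + 2184·63360.6).
= 501130791.4 − 377668836 = 123461955.4.
x̄_2 = 123461955.4 / 1897 = 65082.739... → 65082.7.

65082.7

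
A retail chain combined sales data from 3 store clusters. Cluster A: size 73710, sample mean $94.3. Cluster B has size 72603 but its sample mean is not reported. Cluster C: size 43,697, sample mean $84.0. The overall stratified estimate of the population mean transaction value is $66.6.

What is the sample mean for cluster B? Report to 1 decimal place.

28.0

N = 73710 + 72603 + 43697 = 190010.
Overall total = μ·N = 66.6·190010 = 12654666.
Subtract the known strata: 73710·94.3 + 43697·84.0 = 10621401.
Remaining total for cluster B: 12654666 − 10621401 = 2033265.
Divide by its size: 2033265 / 72603 = 28.005... → 28.0.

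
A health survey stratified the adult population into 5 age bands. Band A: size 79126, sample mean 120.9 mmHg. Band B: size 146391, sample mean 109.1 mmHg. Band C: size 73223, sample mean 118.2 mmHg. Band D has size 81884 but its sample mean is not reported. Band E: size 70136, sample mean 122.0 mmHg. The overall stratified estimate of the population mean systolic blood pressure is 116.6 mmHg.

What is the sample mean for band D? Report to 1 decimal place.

Σ Nₕx̄ₕ = N·μ, so 81884·x̄_D = 450760·116.6 − (79126·120.9 + 146391·109.1 + 73223·118.2 + 70136·122.0).
= 52558616 − 42749142.1 = 9809473.9.
x̄_D = 9809473.9 / 81884 = 119.797... → 119.8.

119.8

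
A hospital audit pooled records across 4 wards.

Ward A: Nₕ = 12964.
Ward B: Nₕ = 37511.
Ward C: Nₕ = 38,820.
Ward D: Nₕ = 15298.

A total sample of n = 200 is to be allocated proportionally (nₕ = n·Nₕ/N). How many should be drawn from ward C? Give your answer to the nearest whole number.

74

N = 12964 + 37511 + 38820 + 15298 = 104593.
n_C = 200·38820/104593 = 74.231... → 74.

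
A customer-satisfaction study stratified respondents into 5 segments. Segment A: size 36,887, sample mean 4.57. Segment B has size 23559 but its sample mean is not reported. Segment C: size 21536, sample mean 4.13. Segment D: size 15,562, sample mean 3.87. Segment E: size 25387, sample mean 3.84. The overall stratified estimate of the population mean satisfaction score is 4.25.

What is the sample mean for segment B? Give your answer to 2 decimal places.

4.55

N = 36887 + 23559 + 21536 + 15562 + 25387 = 122931.
Overall total = μ·N = 4.25·122931 = 522456.75.
Subtract the known strata: 36887·4.57 + 21536·4.13 + 15562·3.87 + 25387·3.84 = 415228.29.
Remaining total for segment B: 522456.75 − 415228.29 = 107228.46.
Divide by its size: 107228.46 / 23559 = 4.5515... → 4.55.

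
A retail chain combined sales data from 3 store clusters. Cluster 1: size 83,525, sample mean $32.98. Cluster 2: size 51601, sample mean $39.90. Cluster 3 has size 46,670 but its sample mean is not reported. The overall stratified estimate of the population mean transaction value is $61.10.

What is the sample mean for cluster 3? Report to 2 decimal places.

N = 83525 + 51601 + 46670 = 181796.
Overall total = μ·N = 61.10·181796 = 11107735.6.
Subtract the known strata: 83525·32.98 + 51601·39.90 = 4813534.4.
Remaining total for cluster 3: 11107735.6 − 4813534.4 = 6294201.2.
Divide by its size: 6294201.2 / 46670 = 134.8661... → 134.87.

134.87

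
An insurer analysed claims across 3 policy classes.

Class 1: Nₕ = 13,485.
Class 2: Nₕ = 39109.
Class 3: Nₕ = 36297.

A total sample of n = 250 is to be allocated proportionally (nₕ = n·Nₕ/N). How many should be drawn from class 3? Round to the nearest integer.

N = 13485 + 39109 + 36297 = 88891.
n_3 = 250·36297/88891 = 102.083... → 102.

102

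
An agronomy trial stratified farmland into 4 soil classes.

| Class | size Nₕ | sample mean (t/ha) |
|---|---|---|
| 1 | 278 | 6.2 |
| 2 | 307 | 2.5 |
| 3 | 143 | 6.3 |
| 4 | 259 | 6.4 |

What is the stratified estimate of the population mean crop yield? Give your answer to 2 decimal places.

5.12

x̄_st = (Σ Nₕx̄ₕ) / (Σ Nₕ) = (278·6.2 + 307·2.5 + 143·6.3 + 259·6.4) / 987
= 5049.6 / 987 = 5.1161... → 5.12.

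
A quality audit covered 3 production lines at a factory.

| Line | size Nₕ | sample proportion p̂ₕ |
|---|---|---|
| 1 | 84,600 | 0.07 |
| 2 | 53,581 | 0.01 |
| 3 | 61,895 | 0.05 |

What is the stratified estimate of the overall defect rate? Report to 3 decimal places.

N = 84600 + 53581 + 61895 = 200076.
Overall proportion = Σ (Nₕ/N)·p̂ₕ.
Σ Nₕp̂ₕ = 5922 + 535.81 + 3094.75 = 9552.56.
9552.56 / 200076 = 0.04774... → 0.048.

0.048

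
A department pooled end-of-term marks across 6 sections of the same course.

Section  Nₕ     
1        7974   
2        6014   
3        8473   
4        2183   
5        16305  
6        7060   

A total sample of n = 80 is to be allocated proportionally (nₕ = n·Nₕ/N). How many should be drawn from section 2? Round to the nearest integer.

Share of section 2 = 6014/48009 = 0.12527.
Allocate 80 × 0.12527 = 10.021... → 10.

10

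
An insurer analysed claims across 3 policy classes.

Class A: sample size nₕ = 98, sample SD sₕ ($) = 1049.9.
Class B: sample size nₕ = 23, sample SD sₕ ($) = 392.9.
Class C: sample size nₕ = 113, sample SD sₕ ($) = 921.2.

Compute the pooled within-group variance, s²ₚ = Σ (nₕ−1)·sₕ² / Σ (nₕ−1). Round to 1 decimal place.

889015.3

A: (98−1)·1049.9² = 97·1102290.01 = 106922130.97
B: (23−1)·392.9² = 22·154370.41 = 3396149.02
C: (113−1)·921.2² = 112·848609.44 = 95044257.28
Numerator = 205362537.27; denominator = Σ(nₕ−1) = 231.
s²ₚ = 205362537.27/231 = 889015.313... → 889015.3.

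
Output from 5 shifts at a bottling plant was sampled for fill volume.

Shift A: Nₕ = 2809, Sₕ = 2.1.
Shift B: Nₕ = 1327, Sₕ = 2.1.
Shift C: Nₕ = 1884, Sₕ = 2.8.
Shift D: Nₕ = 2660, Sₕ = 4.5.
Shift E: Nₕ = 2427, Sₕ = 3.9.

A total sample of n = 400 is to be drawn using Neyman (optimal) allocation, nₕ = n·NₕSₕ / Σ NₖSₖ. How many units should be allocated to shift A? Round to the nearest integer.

67

A: NₕSₕ = 2809·2.1 = 5898.9
B: NₕSₕ = 1327·2.1 = 2786.7
C: NₕSₕ = 1884·2.8 = 5275.2
D: NₕSₕ = 2660·4.5 = 11970
E: NₕSₕ = 2427·3.9 = 9465.3
Σ NₕSₕ = 35396.1.
n_A = 400·5898.9/35396.1 = 66.662... → 67.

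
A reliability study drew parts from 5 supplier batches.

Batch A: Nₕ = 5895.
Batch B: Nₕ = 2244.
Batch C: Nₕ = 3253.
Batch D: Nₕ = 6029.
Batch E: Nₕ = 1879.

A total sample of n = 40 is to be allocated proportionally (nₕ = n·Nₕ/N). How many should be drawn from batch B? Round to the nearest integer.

5

N = 5895 + 2244 + 3253 + 6029 + 1879 = 19300.
n_B = 40·2244/19300 = 4.651... → 5.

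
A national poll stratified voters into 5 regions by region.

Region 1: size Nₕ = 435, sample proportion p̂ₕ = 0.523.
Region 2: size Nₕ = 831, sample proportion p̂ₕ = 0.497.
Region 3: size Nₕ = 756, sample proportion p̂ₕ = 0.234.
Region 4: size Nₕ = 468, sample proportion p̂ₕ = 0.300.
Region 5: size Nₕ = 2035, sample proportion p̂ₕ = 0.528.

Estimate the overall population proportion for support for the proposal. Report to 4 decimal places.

Wₕ = Nₕ/N with N = 4525: 0.0961, 0.1836, 0.1671, 0.1034, 0.4497.
p̂_st = 0.0961·0.523 + 0.1836·0.497 + 0.1671·0.234 + 0.1034·0.300 + 0.4497·0.528 ≈ 0.449126... → 0.4491.

0.4491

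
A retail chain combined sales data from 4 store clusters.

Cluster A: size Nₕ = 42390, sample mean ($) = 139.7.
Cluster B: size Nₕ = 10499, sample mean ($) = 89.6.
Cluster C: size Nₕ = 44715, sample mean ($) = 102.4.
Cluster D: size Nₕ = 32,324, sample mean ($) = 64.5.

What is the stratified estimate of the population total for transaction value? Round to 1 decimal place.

13526307.4

A: 42390·139.7 = 5921883
B: 10499·89.6 = 940710.4
C: 44715·102.4 = 4578816
D: 32324·64.5 = 2084898
τ̂ = Σ Nₕx̄ₕ = 13526307.4.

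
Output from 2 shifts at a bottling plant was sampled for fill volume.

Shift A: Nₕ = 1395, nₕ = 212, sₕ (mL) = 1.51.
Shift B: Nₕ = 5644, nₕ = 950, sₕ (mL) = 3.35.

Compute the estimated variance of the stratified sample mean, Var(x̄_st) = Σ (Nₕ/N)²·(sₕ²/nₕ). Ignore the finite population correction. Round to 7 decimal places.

N = 7039. Term for each stratum: Wₕ²sₕ²/nₕ.
Var(x̄_st) = 0.0004224200 + 0.0075948305 = 0.0080172506 → 0.0080173.

0.0080173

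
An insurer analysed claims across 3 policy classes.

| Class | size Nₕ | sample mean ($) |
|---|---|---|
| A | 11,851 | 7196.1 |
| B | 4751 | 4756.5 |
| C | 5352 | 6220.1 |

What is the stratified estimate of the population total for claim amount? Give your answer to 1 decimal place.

Estimate total by summing Nₕ·x̄ₕ over strata.
11851·7196.1 + 4751·4756.5 + 5352·6220.1 = 85280981.1 + 22598131.5 + 33289975.2 = 141169087.8.

141169087.8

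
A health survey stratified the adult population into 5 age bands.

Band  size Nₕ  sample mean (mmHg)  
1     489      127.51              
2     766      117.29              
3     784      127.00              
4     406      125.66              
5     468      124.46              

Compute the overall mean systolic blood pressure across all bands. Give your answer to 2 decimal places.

123.94

N = 489 + 766 + 784 + 406 + 468 = 2913.
Overall mean = Σ (Nₕ/N)·x̄ₕ — weight by population share, not a simple average.
Σ Nₕx̄ₕ = 489·127.51 + 766·117.29 + 784·127.00 + 406·125.66 + 468·124.46 = 62352.39 + 89844.14 + 99568 + 51017.96 + 58247.28 = 361029.77.
Divide by N: 361029.77 / 2913 = 123.9374... → 123.94.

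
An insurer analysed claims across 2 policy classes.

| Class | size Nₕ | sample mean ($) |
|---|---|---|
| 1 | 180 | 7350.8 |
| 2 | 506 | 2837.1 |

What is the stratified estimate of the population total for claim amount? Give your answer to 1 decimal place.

2758716.6

1: 180·7350.8 = 1323144
2: 506·2837.1 = 1435572.6
τ̂ = Σ Nₕx̄ₕ = 2758716.6.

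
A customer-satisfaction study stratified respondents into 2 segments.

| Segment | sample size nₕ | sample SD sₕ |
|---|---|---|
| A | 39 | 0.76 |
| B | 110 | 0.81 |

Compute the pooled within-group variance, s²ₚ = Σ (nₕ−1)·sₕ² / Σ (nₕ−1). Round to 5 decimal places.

0.63581

Degrees of freedom: 38 + 109 = 147.
Σ(nₕ−1)sₕ² = 38·0.5776 + 109·0.6561 = 93.4637.
s²ₚ = 93.4637 / 147 = 0.6358075... → 0.63581.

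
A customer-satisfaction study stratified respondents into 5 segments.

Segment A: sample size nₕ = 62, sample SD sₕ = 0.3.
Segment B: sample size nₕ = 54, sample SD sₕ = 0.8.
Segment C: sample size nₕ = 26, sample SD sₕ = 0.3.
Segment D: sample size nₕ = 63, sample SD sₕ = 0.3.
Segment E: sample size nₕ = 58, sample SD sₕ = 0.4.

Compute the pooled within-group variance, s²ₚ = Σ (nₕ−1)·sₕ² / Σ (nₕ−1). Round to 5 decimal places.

0.21845

Degrees of freedom: 61 + 53 + 25 + 62 + 57 = 258.
Σ(nₕ−1)sₕ² = 61·0.09 + 53·0.64 + 25·0.09 + 62·0.09 + 57·0.16 = 56.36.
s²ₚ = 56.36 / 258 = 0.2184496... → 0.21845.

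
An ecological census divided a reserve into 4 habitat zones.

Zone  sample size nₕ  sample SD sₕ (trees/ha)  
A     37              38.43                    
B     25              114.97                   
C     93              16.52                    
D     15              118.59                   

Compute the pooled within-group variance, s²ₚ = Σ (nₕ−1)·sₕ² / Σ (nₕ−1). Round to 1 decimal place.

Degrees of freedom: 36 + 24 + 92 + 14 = 166.
Σ(nₕ−1)sₕ² = 36·1476.8649 + 24·13218.1009 + 92·272.9104 + 14·14063.5881 = 592399.5482.
s²ₚ = 592399.5482 / 166 = 3568.672... → 3568.7.

3568.7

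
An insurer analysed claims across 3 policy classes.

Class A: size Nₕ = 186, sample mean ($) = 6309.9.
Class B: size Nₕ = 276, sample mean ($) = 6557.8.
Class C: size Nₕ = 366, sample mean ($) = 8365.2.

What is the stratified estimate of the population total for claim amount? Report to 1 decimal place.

Population total = Σ Nₕ·x̄ₕ (each stratum's size times its mean).
186·6309.9 + 276·6557.8 + 366·8365.2 = 1173641.4 + 1809952.8 + 3061663.2 = 6045257.4.

6045257.4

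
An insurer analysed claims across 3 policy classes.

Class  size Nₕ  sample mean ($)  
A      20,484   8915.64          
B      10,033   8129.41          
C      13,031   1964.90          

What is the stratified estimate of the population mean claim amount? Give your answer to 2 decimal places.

N = 20484 + 10033 + 13031 = 43548.
Weight each subgroup mean by Nₕ/N and sum.
Σ Nₕx̄ₕ = 20484·8915.64 + 10033·8129.41 + 13031·1964.90 = 182627969.76 + 81562370.53 + 25604611.9 = 289794952.19.
Divide by N: 289794952.19 / 43548 = 6654.6099... → 6654.61.

6654.61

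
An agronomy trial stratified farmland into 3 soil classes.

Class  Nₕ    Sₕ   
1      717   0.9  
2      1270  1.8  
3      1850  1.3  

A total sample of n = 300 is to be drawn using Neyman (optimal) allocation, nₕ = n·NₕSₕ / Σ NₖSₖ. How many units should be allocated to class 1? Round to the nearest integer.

36

Σ NₕSₕ = 717·0.9 + 1270·1.8 + 1850·1.3 = 5336.3.
Share for 1: 645.3/5336.3 = 0.12093.
n_1 = 300 × 0.12093 = 36.278... → 36.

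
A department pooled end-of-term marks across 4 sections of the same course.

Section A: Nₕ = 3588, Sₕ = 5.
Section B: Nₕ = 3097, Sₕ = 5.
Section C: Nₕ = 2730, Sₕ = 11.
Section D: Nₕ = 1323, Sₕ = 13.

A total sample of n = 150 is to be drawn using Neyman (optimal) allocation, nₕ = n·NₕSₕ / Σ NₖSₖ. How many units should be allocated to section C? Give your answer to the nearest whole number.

Σ NₕSₕ = 3588·5 + 3097·5 + 2730·11 + 1323·13 = 80654.
Share for C: 30030/80654 = 0.37233.
n_C = 150 × 0.37233 = 55.850... → 56.

56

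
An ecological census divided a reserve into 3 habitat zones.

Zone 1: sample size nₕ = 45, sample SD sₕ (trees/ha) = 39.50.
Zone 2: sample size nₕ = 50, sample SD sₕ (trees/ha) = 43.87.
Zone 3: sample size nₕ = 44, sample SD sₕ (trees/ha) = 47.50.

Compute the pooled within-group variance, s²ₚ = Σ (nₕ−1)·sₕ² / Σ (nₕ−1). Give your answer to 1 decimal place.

Degrees of freedom: 44 + 49 + 43 = 136.
Σ(nₕ−1)sₕ² = 44·1560.25 + 49·1924.5769 + 43·2256.25 = 259974.0181.
s²ₚ = 259974.0181 / 136 = 1911.574... → 1911.6.

1911.6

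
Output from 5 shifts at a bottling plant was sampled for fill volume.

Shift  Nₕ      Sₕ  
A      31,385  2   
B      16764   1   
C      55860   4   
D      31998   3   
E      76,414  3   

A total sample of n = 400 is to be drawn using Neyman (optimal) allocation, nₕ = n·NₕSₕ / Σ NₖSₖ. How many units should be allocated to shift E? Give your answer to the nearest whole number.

Σ NₕSₕ = 31385·2 + 16764·1 + 55860·4 + 31998·3 + 76414·3 = 628210.
Share for E: 229242/628210 = 0.36491.
n_E = 400 × 0.36491 = 145.965... → 146.

146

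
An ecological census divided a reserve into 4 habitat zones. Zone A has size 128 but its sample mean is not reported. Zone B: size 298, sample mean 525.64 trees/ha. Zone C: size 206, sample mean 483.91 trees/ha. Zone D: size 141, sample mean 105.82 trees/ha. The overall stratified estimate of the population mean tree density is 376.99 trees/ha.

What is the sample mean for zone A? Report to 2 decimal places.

Σ Nₕx̄ₕ = N·μ, so 128·x̄_A = 773·376.99 − (298·525.64 + 206·483.91 + 141·105.82).
= 291413.27 − 271246.8 = 20166.47.
x̄_A = 20166.47 / 128 = 157.5505... → 157.55.

157.55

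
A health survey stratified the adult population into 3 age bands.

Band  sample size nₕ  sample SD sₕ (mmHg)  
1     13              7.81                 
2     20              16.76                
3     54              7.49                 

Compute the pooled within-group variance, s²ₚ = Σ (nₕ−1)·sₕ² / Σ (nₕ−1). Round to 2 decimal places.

107.65

Degrees of freedom: 12 + 19 + 53 = 84.
Σ(nₕ−1)sₕ² = 12·60.9961 + 19·280.8976 + 53·56.1001 = 9042.3129.
s²ₚ = 9042.3129 / 84 = 107.6466... → 107.65.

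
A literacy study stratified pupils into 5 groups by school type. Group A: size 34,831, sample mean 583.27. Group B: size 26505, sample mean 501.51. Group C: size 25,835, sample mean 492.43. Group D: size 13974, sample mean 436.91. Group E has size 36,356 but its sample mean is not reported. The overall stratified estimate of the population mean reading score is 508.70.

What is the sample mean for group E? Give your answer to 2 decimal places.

N = 34831 + 26505 + 25835 + 13974 + 36356 = 137501.
Overall total = μ·N = 508.70·137501 = 69946758.7.
Subtract the known strata: 34831·583.27 + 26505·501.51 + 25835·492.43 + 13974·436.91 = 52435709.31.
Remaining total for group E: 69946758.7 − 52435709.31 = 17511049.39.
Divide by its size: 17511049.39 / 36356 = 481.6550... → 481.66.

481.66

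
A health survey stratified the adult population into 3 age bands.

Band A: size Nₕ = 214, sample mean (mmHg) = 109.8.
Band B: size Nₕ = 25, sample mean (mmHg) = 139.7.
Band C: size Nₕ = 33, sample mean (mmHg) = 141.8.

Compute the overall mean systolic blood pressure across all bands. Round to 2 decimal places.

N = 214 + 25 + 33 = 272.
Weight each subgroup mean by Nₕ/N and sum.
Σ Nₕx̄ₕ = 214·109.8 + 25·139.7 + 33·141.8 = 23497.2 + 3492.5 + 4679.4 = 31669.1.
Divide by N: 31669.1 / 272 = 116.4305... → 116.43.

116.43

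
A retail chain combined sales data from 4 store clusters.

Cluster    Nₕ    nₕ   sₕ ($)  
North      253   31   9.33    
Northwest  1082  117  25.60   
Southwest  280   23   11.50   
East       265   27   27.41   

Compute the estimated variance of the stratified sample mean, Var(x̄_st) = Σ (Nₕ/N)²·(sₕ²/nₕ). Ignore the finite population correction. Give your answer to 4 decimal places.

N = 1880; Wₕ = Nₕ/N.
cluster North: (253/1880)²·9.33²/31 = 0.0508542
cluster Northwest: (1082/1880)²·25.60²/117 = 1.8553801
cluster Southwest: (280/1880)²·11.50²/23 = 0.1275464
cluster East: (265/1880)²·27.41²/27 = 0.5528793
Sum = 2.5866600 → 2.5867.

2.5867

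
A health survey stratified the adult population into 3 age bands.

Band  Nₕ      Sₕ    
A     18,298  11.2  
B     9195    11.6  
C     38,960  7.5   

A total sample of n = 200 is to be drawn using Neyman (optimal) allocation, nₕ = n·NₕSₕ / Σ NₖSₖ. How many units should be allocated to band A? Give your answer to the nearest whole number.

68

Σ NₕSₕ = 18298·11.2 + 9195·11.6 + 38960·7.5 = 603799.6.
Share for A: 204937.6/603799.6 = 0.33941.
n_A = 200 × 0.33941 = 67.883... → 68.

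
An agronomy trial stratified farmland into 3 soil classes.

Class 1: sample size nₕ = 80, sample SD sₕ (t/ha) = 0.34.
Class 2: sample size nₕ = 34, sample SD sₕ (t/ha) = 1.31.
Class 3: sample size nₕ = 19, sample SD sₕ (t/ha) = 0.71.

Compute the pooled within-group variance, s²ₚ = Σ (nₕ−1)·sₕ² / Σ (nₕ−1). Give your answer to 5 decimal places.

1: (80−1)·0.34² = 79·0.1156 = 9.1324
2: (34−1)·1.31² = 33·1.7161 = 56.6313
3: (19−1)·0.71² = 18·0.5041 = 9.0738
Numerator = 74.8375; denominator = Σ(nₕ−1) = 130.
s²ₚ = 74.8375/130 = 0.5756731... → 0.57567.

0.57567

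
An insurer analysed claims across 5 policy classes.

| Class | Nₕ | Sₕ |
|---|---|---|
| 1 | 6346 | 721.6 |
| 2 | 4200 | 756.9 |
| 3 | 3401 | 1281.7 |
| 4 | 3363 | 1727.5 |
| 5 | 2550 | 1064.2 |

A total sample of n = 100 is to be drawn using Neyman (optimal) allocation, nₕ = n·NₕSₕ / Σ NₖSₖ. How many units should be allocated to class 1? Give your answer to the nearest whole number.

1: NₕSₕ = 6346·721.6 = 4579273.6
2: NₕSₕ = 4200·756.9 = 3178980
3: NₕSₕ = 3401·1281.7 = 4359061.7
4: NₕSₕ = 3363·1727.5 = 5809582.5
5: NₕSₕ = 2550·1064.2 = 2713710
Σ NₕSₕ = 20640607.8.
n_1 = 100·4579273.6/20640607.8 = 22.186... → 22.

22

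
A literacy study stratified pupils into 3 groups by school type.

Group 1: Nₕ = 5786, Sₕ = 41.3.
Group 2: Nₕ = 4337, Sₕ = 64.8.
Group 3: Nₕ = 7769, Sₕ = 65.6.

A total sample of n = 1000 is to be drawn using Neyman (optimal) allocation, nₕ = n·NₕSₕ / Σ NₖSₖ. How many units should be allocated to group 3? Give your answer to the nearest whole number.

495

1: NₕSₕ = 5786·41.3 = 238961.8
2: NₕSₕ = 4337·64.8 = 281037.6
3: NₕSₕ = 7769·65.6 = 509646.4
Σ NₕSₕ = 1029645.8.
n_3 = 1000·509646.4/1029645.8 = 494.973... → 495.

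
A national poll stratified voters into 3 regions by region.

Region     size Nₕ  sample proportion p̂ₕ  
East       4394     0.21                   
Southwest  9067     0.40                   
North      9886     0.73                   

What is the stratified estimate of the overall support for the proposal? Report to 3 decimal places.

0.504

Wₕ = Nₕ/N with N = 23347: 0.1882, 0.3884, 0.4234.
p̂_st = 0.1882·0.21 + 0.3884·0.40 + 0.4234·0.73 ≈ 0.50398... → 0.504.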